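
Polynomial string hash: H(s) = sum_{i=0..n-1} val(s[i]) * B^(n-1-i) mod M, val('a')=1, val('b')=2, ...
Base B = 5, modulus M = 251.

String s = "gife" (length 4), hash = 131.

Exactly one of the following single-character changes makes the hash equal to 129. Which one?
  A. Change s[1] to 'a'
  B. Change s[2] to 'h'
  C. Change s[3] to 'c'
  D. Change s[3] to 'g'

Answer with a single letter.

Option A: s[1]='i'->'a', delta=(1-9)*5^2 mod 251 = 51, hash=131+51 mod 251 = 182
Option B: s[2]='f'->'h', delta=(8-6)*5^1 mod 251 = 10, hash=131+10 mod 251 = 141
Option C: s[3]='e'->'c', delta=(3-5)*5^0 mod 251 = 249, hash=131+249 mod 251 = 129 <-- target
Option D: s[3]='e'->'g', delta=(7-5)*5^0 mod 251 = 2, hash=131+2 mod 251 = 133

Answer: C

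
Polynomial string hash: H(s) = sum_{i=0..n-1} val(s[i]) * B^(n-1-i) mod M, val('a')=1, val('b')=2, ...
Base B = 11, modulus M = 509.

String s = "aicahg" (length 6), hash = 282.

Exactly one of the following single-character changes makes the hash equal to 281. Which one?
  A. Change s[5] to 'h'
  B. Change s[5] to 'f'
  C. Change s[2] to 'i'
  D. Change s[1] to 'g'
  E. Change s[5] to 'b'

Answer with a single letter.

Option A: s[5]='g'->'h', delta=(8-7)*11^0 mod 509 = 1, hash=282+1 mod 509 = 283
Option B: s[5]='g'->'f', delta=(6-7)*11^0 mod 509 = 508, hash=282+508 mod 509 = 281 <-- target
Option C: s[2]='c'->'i', delta=(9-3)*11^3 mod 509 = 351, hash=282+351 mod 509 = 124
Option D: s[1]='i'->'g', delta=(7-9)*11^4 mod 509 = 240, hash=282+240 mod 509 = 13
Option E: s[5]='g'->'b', delta=(2-7)*11^0 mod 509 = 504, hash=282+504 mod 509 = 277

Answer: B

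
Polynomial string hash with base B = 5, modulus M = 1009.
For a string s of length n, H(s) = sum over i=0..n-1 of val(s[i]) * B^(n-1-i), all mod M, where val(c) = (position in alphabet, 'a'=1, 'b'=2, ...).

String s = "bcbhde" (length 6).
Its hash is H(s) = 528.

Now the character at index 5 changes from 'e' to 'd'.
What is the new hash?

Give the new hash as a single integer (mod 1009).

Answer: 527

Derivation:
val('e') = 5, val('d') = 4
Position k = 5, exponent = n-1-k = 0
B^0 mod M = 5^0 mod 1009 = 1
Delta = (4 - 5) * 1 mod 1009 = 1008
New hash = (528 + 1008) mod 1009 = 527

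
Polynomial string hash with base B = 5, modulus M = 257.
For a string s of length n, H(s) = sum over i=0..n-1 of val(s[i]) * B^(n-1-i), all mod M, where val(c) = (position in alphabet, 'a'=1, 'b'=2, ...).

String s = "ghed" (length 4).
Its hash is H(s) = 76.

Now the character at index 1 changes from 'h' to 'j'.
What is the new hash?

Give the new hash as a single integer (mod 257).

Answer: 126

Derivation:
val('h') = 8, val('j') = 10
Position k = 1, exponent = n-1-k = 2
B^2 mod M = 5^2 mod 257 = 25
Delta = (10 - 8) * 25 mod 257 = 50
New hash = (76 + 50) mod 257 = 126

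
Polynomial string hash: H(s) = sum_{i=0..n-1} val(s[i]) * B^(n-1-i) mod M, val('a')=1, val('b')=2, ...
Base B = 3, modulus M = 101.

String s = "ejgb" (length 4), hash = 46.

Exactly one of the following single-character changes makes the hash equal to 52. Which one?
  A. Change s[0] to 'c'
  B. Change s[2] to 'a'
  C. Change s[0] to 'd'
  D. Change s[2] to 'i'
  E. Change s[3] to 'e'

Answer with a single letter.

Option A: s[0]='e'->'c', delta=(3-5)*3^3 mod 101 = 47, hash=46+47 mod 101 = 93
Option B: s[2]='g'->'a', delta=(1-7)*3^1 mod 101 = 83, hash=46+83 mod 101 = 28
Option C: s[0]='e'->'d', delta=(4-5)*3^3 mod 101 = 74, hash=46+74 mod 101 = 19
Option D: s[2]='g'->'i', delta=(9-7)*3^1 mod 101 = 6, hash=46+6 mod 101 = 52 <-- target
Option E: s[3]='b'->'e', delta=(5-2)*3^0 mod 101 = 3, hash=46+3 mod 101 = 49

Answer: D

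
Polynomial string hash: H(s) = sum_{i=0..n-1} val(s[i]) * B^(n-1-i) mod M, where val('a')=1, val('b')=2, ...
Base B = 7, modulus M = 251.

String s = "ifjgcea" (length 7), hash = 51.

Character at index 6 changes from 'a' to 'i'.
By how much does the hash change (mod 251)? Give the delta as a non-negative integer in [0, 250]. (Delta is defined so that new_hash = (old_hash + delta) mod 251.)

Delta formula: (val(new) - val(old)) * B^(n-1-k) mod M
  val('i') - val('a') = 9 - 1 = 8
  B^(n-1-k) = 7^0 mod 251 = 1
  Delta = 8 * 1 mod 251 = 8

Answer: 8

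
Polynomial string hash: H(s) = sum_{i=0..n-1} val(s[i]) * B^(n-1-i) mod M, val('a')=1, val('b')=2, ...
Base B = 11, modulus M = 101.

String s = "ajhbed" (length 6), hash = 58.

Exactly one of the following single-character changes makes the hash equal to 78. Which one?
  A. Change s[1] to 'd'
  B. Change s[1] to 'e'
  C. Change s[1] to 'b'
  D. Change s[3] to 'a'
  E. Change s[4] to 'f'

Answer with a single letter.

Answer: B

Derivation:
Option A: s[1]='j'->'d', delta=(4-10)*11^4 mod 101 = 24, hash=58+24 mod 101 = 82
Option B: s[1]='j'->'e', delta=(5-10)*11^4 mod 101 = 20, hash=58+20 mod 101 = 78 <-- target
Option C: s[1]='j'->'b', delta=(2-10)*11^4 mod 101 = 32, hash=58+32 mod 101 = 90
Option D: s[3]='b'->'a', delta=(1-2)*11^2 mod 101 = 81, hash=58+81 mod 101 = 38
Option E: s[4]='e'->'f', delta=(6-5)*11^1 mod 101 = 11, hash=58+11 mod 101 = 69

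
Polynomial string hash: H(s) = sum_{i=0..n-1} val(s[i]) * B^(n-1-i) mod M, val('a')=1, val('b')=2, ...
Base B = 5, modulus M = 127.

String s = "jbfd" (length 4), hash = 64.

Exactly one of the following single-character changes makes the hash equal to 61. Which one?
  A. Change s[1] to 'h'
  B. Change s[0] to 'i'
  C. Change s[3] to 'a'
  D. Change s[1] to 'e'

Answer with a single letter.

Answer: C

Derivation:
Option A: s[1]='b'->'h', delta=(8-2)*5^2 mod 127 = 23, hash=64+23 mod 127 = 87
Option B: s[0]='j'->'i', delta=(9-10)*5^3 mod 127 = 2, hash=64+2 mod 127 = 66
Option C: s[3]='d'->'a', delta=(1-4)*5^0 mod 127 = 124, hash=64+124 mod 127 = 61 <-- target
Option D: s[1]='b'->'e', delta=(5-2)*5^2 mod 127 = 75, hash=64+75 mod 127 = 12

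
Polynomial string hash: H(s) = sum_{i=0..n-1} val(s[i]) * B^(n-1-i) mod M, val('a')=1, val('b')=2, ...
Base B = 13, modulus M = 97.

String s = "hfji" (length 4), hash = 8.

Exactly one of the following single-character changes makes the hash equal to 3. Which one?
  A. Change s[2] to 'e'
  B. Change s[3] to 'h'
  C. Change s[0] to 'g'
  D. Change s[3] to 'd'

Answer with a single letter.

Answer: D

Derivation:
Option A: s[2]='j'->'e', delta=(5-10)*13^1 mod 97 = 32, hash=8+32 mod 97 = 40
Option B: s[3]='i'->'h', delta=(8-9)*13^0 mod 97 = 96, hash=8+96 mod 97 = 7
Option C: s[0]='h'->'g', delta=(7-8)*13^3 mod 97 = 34, hash=8+34 mod 97 = 42
Option D: s[3]='i'->'d', delta=(4-9)*13^0 mod 97 = 92, hash=8+92 mod 97 = 3 <-- target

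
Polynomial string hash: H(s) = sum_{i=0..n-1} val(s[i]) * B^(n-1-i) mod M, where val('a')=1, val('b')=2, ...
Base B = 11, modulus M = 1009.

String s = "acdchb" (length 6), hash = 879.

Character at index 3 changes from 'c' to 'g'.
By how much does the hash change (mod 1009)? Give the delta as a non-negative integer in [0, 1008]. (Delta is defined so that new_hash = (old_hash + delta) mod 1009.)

Answer: 484

Derivation:
Delta formula: (val(new) - val(old)) * B^(n-1-k) mod M
  val('g') - val('c') = 7 - 3 = 4
  B^(n-1-k) = 11^2 mod 1009 = 121
  Delta = 4 * 121 mod 1009 = 484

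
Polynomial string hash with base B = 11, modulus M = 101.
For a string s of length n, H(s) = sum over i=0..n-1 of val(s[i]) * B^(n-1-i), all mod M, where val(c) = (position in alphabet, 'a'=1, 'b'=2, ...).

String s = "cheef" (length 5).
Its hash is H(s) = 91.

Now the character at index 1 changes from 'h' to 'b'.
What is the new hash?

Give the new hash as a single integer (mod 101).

val('h') = 8, val('b') = 2
Position k = 1, exponent = n-1-k = 3
B^3 mod M = 11^3 mod 101 = 18
Delta = (2 - 8) * 18 mod 101 = 94
New hash = (91 + 94) mod 101 = 84

Answer: 84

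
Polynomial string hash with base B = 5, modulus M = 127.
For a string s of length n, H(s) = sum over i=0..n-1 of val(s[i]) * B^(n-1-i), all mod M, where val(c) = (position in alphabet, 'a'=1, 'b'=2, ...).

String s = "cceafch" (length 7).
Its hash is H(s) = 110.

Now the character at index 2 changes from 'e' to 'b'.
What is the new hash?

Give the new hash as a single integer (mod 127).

val('e') = 5, val('b') = 2
Position k = 2, exponent = n-1-k = 4
B^4 mod M = 5^4 mod 127 = 117
Delta = (2 - 5) * 117 mod 127 = 30
New hash = (110 + 30) mod 127 = 13

Answer: 13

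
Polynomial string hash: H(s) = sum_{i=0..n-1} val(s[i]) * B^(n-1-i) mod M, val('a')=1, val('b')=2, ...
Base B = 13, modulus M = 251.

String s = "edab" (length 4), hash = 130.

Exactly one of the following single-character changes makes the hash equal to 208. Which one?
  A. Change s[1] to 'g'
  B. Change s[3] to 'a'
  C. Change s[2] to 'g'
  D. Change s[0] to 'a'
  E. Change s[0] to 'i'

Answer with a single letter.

Option A: s[1]='d'->'g', delta=(7-4)*13^2 mod 251 = 5, hash=130+5 mod 251 = 135
Option B: s[3]='b'->'a', delta=(1-2)*13^0 mod 251 = 250, hash=130+250 mod 251 = 129
Option C: s[2]='a'->'g', delta=(7-1)*13^1 mod 251 = 78, hash=130+78 mod 251 = 208 <-- target
Option D: s[0]='e'->'a', delta=(1-5)*13^3 mod 251 = 248, hash=130+248 mod 251 = 127
Option E: s[0]='e'->'i', delta=(9-5)*13^3 mod 251 = 3, hash=130+3 mod 251 = 133

Answer: C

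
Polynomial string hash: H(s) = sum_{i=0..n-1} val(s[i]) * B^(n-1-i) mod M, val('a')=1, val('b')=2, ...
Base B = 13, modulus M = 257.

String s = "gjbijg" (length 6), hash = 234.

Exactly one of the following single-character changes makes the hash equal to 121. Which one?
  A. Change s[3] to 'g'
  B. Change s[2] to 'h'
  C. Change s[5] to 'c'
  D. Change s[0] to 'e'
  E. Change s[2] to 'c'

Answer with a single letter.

Answer: D

Derivation:
Option A: s[3]='i'->'g', delta=(7-9)*13^2 mod 257 = 176, hash=234+176 mod 257 = 153
Option B: s[2]='b'->'h', delta=(8-2)*13^3 mod 257 = 75, hash=234+75 mod 257 = 52
Option C: s[5]='g'->'c', delta=(3-7)*13^0 mod 257 = 253, hash=234+253 mod 257 = 230
Option D: s[0]='g'->'e', delta=(5-7)*13^5 mod 257 = 144, hash=234+144 mod 257 = 121 <-- target
Option E: s[2]='b'->'c', delta=(3-2)*13^3 mod 257 = 141, hash=234+141 mod 257 = 118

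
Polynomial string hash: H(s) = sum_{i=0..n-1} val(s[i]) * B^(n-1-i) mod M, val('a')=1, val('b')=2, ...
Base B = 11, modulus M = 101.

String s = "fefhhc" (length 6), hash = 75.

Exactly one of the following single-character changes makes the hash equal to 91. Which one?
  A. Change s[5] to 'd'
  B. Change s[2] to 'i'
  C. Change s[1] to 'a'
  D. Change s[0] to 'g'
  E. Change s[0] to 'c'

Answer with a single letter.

Answer: C

Derivation:
Option A: s[5]='c'->'d', delta=(4-3)*11^0 mod 101 = 1, hash=75+1 mod 101 = 76
Option B: s[2]='f'->'i', delta=(9-6)*11^3 mod 101 = 54, hash=75+54 mod 101 = 28
Option C: s[1]='e'->'a', delta=(1-5)*11^4 mod 101 = 16, hash=75+16 mod 101 = 91 <-- target
Option D: s[0]='f'->'g', delta=(7-6)*11^5 mod 101 = 57, hash=75+57 mod 101 = 31
Option E: s[0]='f'->'c', delta=(3-6)*11^5 mod 101 = 31, hash=75+31 mod 101 = 5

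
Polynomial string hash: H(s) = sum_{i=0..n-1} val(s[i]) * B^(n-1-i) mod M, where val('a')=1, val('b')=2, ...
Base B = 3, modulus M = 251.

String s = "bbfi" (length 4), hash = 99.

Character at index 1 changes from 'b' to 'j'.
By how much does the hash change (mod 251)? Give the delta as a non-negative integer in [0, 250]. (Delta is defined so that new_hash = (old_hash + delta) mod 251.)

Answer: 72

Derivation:
Delta formula: (val(new) - val(old)) * B^(n-1-k) mod M
  val('j') - val('b') = 10 - 2 = 8
  B^(n-1-k) = 3^2 mod 251 = 9
  Delta = 8 * 9 mod 251 = 72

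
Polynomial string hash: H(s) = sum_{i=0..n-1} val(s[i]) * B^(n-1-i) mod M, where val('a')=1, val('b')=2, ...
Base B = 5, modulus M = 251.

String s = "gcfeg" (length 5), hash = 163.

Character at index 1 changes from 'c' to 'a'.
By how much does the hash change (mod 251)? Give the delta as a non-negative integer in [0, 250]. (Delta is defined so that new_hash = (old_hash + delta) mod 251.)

Delta formula: (val(new) - val(old)) * B^(n-1-k) mod M
  val('a') - val('c') = 1 - 3 = -2
  B^(n-1-k) = 5^3 mod 251 = 125
  Delta = -2 * 125 mod 251 = 1

Answer: 1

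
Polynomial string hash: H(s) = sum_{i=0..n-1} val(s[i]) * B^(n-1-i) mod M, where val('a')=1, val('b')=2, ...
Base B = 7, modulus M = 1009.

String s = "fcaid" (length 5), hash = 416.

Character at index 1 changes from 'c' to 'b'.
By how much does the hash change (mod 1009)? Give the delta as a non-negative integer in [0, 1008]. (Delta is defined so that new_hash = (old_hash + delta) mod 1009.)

Answer: 666

Derivation:
Delta formula: (val(new) - val(old)) * B^(n-1-k) mod M
  val('b') - val('c') = 2 - 3 = -1
  B^(n-1-k) = 7^3 mod 1009 = 343
  Delta = -1 * 343 mod 1009 = 666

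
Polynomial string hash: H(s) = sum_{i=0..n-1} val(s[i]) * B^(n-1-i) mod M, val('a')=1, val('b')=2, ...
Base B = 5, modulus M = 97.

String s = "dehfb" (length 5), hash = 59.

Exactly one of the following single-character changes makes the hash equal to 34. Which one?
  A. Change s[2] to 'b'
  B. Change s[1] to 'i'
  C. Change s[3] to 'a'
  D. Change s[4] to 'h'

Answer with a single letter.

Answer: C

Derivation:
Option A: s[2]='h'->'b', delta=(2-8)*5^2 mod 97 = 44, hash=59+44 mod 97 = 6
Option B: s[1]='e'->'i', delta=(9-5)*5^3 mod 97 = 15, hash=59+15 mod 97 = 74
Option C: s[3]='f'->'a', delta=(1-6)*5^1 mod 97 = 72, hash=59+72 mod 97 = 34 <-- target
Option D: s[4]='b'->'h', delta=(8-2)*5^0 mod 97 = 6, hash=59+6 mod 97 = 65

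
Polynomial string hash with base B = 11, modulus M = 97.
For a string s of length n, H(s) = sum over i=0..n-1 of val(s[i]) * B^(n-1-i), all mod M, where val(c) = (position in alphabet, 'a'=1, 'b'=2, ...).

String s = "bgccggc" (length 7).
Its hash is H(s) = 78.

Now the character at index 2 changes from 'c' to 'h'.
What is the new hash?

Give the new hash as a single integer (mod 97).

Answer: 48

Derivation:
val('c') = 3, val('h') = 8
Position k = 2, exponent = n-1-k = 4
B^4 mod M = 11^4 mod 97 = 91
Delta = (8 - 3) * 91 mod 97 = 67
New hash = (78 + 67) mod 97 = 48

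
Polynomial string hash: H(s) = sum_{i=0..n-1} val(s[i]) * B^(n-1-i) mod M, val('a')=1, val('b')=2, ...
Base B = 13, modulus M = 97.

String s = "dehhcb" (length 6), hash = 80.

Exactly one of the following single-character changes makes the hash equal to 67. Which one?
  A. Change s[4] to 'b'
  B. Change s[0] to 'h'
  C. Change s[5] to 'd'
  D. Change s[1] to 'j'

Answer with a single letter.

Option A: s[4]='c'->'b', delta=(2-3)*13^1 mod 97 = 84, hash=80+84 mod 97 = 67 <-- target
Option B: s[0]='d'->'h', delta=(8-4)*13^5 mod 97 = 5, hash=80+5 mod 97 = 85
Option C: s[5]='b'->'d', delta=(4-2)*13^0 mod 97 = 2, hash=80+2 mod 97 = 82
Option D: s[1]='e'->'j', delta=(10-5)*13^4 mod 97 = 21, hash=80+21 mod 97 = 4

Answer: A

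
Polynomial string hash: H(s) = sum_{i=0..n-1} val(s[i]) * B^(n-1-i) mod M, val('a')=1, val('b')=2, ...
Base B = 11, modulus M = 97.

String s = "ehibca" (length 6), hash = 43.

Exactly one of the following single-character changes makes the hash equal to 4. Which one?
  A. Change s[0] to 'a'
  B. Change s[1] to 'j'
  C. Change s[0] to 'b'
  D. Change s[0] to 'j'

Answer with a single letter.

Answer: D

Derivation:
Option A: s[0]='e'->'a', delta=(1-5)*11^5 mod 97 = 70, hash=43+70 mod 97 = 16
Option B: s[1]='h'->'j', delta=(10-8)*11^4 mod 97 = 85, hash=43+85 mod 97 = 31
Option C: s[0]='e'->'b', delta=(2-5)*11^5 mod 97 = 4, hash=43+4 mod 97 = 47
Option D: s[0]='e'->'j', delta=(10-5)*11^5 mod 97 = 58, hash=43+58 mod 97 = 4 <-- target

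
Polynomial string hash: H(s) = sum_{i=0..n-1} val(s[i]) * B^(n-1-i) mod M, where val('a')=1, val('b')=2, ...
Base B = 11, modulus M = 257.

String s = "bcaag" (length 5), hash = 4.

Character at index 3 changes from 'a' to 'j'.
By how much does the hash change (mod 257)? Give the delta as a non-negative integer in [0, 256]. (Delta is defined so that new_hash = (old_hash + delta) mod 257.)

Delta formula: (val(new) - val(old)) * B^(n-1-k) mod M
  val('j') - val('a') = 10 - 1 = 9
  B^(n-1-k) = 11^1 mod 257 = 11
  Delta = 9 * 11 mod 257 = 99

Answer: 99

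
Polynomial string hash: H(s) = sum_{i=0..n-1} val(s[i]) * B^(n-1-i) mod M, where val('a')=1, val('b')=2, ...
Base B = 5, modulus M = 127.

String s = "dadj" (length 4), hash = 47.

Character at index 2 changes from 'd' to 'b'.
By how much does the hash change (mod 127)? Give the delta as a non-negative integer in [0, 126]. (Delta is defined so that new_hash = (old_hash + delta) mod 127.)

Delta formula: (val(new) - val(old)) * B^(n-1-k) mod M
  val('b') - val('d') = 2 - 4 = -2
  B^(n-1-k) = 5^1 mod 127 = 5
  Delta = -2 * 5 mod 127 = 117

Answer: 117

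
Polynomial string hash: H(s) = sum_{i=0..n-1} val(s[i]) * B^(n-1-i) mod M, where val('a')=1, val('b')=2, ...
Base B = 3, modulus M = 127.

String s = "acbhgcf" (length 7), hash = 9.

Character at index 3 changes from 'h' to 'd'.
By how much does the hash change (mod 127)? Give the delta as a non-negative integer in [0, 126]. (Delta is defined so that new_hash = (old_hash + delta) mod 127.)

Delta formula: (val(new) - val(old)) * B^(n-1-k) mod M
  val('d') - val('h') = 4 - 8 = -4
  B^(n-1-k) = 3^3 mod 127 = 27
  Delta = -4 * 27 mod 127 = 19

Answer: 19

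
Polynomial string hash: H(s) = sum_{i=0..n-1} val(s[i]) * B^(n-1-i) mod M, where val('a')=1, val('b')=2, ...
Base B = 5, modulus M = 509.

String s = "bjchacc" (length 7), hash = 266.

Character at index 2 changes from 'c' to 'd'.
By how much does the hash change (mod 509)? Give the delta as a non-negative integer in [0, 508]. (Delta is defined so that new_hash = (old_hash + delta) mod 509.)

Delta formula: (val(new) - val(old)) * B^(n-1-k) mod M
  val('d') - val('c') = 4 - 3 = 1
  B^(n-1-k) = 5^4 mod 509 = 116
  Delta = 1 * 116 mod 509 = 116

Answer: 116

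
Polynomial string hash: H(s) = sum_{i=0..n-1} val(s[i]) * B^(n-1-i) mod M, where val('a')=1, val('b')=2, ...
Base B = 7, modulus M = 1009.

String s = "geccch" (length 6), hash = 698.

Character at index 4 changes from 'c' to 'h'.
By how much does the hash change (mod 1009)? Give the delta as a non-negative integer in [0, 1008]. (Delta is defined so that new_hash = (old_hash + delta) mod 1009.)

Delta formula: (val(new) - val(old)) * B^(n-1-k) mod M
  val('h') - val('c') = 8 - 3 = 5
  B^(n-1-k) = 7^1 mod 1009 = 7
  Delta = 5 * 7 mod 1009 = 35

Answer: 35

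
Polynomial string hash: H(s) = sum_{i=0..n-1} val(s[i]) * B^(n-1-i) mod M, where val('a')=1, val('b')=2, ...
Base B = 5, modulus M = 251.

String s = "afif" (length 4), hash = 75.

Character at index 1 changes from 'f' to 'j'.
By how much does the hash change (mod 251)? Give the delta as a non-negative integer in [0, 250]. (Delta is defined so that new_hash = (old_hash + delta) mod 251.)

Answer: 100

Derivation:
Delta formula: (val(new) - val(old)) * B^(n-1-k) mod M
  val('j') - val('f') = 10 - 6 = 4
  B^(n-1-k) = 5^2 mod 251 = 25
  Delta = 4 * 25 mod 251 = 100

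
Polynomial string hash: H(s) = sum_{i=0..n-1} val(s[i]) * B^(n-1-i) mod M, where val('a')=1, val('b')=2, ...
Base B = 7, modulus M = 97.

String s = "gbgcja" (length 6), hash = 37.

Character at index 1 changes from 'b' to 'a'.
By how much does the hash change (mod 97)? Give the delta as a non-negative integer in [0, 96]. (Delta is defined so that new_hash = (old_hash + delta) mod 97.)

Delta formula: (val(new) - val(old)) * B^(n-1-k) mod M
  val('a') - val('b') = 1 - 2 = -1
  B^(n-1-k) = 7^4 mod 97 = 73
  Delta = -1 * 73 mod 97 = 24

Answer: 24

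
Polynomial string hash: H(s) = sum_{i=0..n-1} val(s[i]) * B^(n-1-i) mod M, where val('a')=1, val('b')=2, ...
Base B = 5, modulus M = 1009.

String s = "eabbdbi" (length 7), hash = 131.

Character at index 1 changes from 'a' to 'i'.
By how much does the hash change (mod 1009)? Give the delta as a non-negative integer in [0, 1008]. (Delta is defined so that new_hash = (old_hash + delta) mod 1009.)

Delta formula: (val(new) - val(old)) * B^(n-1-k) mod M
  val('i') - val('a') = 9 - 1 = 8
  B^(n-1-k) = 5^5 mod 1009 = 98
  Delta = 8 * 98 mod 1009 = 784

Answer: 784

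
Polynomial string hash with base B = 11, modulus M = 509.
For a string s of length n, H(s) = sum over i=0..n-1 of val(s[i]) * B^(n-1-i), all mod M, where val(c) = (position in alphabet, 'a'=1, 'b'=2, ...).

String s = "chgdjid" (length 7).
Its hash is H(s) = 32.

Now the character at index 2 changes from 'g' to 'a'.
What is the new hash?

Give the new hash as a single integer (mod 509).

Answer: 243

Derivation:
val('g') = 7, val('a') = 1
Position k = 2, exponent = n-1-k = 4
B^4 mod M = 11^4 mod 509 = 389
Delta = (1 - 7) * 389 mod 509 = 211
New hash = (32 + 211) mod 509 = 243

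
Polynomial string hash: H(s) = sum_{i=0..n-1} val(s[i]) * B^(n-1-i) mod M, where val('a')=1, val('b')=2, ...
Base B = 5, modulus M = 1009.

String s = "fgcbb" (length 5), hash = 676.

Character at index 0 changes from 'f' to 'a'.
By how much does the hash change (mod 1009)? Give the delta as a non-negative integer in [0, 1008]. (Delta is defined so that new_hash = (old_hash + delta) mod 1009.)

Delta formula: (val(new) - val(old)) * B^(n-1-k) mod M
  val('a') - val('f') = 1 - 6 = -5
  B^(n-1-k) = 5^4 mod 1009 = 625
  Delta = -5 * 625 mod 1009 = 911

Answer: 911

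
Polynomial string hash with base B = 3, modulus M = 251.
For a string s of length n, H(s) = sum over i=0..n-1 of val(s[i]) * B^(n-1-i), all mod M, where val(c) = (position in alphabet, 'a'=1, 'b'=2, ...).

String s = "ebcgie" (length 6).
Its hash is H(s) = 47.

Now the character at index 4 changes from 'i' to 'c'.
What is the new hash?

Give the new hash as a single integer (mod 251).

val('i') = 9, val('c') = 3
Position k = 4, exponent = n-1-k = 1
B^1 mod M = 3^1 mod 251 = 3
Delta = (3 - 9) * 3 mod 251 = 233
New hash = (47 + 233) mod 251 = 29

Answer: 29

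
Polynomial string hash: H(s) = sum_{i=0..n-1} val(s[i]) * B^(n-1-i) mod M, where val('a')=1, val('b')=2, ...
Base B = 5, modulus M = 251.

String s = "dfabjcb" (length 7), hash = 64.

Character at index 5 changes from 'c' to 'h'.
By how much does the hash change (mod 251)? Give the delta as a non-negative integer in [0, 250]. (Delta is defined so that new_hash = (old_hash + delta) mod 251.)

Answer: 25

Derivation:
Delta formula: (val(new) - val(old)) * B^(n-1-k) mod M
  val('h') - val('c') = 8 - 3 = 5
  B^(n-1-k) = 5^1 mod 251 = 5
  Delta = 5 * 5 mod 251 = 25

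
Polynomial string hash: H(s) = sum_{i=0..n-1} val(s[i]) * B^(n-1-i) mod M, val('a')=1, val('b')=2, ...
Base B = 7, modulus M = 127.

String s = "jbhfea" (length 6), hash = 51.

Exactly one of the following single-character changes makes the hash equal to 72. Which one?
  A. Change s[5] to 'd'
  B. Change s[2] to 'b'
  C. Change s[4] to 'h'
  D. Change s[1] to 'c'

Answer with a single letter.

Option A: s[5]='a'->'d', delta=(4-1)*7^0 mod 127 = 3, hash=51+3 mod 127 = 54
Option B: s[2]='h'->'b', delta=(2-8)*7^3 mod 127 = 101, hash=51+101 mod 127 = 25
Option C: s[4]='e'->'h', delta=(8-5)*7^1 mod 127 = 21, hash=51+21 mod 127 = 72 <-- target
Option D: s[1]='b'->'c', delta=(3-2)*7^4 mod 127 = 115, hash=51+115 mod 127 = 39

Answer: C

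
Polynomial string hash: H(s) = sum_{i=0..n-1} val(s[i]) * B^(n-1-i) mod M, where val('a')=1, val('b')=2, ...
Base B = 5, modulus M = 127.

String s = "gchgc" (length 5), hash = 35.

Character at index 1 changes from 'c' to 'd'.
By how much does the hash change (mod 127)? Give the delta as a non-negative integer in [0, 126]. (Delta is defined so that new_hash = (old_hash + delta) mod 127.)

Delta formula: (val(new) - val(old)) * B^(n-1-k) mod M
  val('d') - val('c') = 4 - 3 = 1
  B^(n-1-k) = 5^3 mod 127 = 125
  Delta = 1 * 125 mod 127 = 125

Answer: 125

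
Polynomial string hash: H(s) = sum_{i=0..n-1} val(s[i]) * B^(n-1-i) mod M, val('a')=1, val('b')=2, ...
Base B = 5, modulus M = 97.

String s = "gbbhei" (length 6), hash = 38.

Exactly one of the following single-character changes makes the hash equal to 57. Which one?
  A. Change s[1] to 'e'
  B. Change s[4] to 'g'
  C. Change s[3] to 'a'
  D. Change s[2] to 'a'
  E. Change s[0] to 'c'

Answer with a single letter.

Option A: s[1]='b'->'e', delta=(5-2)*5^4 mod 97 = 32, hash=38+32 mod 97 = 70
Option B: s[4]='e'->'g', delta=(7-5)*5^1 mod 97 = 10, hash=38+10 mod 97 = 48
Option C: s[3]='h'->'a', delta=(1-8)*5^2 mod 97 = 19, hash=38+19 mod 97 = 57 <-- target
Option D: s[2]='b'->'a', delta=(1-2)*5^3 mod 97 = 69, hash=38+69 mod 97 = 10
Option E: s[0]='g'->'c', delta=(3-7)*5^5 mod 97 = 13, hash=38+13 mod 97 = 51

Answer: C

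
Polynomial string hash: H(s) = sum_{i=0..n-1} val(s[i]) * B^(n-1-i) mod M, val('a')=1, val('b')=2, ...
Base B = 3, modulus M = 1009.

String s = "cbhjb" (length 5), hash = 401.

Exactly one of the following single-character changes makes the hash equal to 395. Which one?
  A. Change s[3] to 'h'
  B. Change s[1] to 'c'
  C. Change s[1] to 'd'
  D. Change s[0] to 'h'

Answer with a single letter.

Option A: s[3]='j'->'h', delta=(8-10)*3^1 mod 1009 = 1003, hash=401+1003 mod 1009 = 395 <-- target
Option B: s[1]='b'->'c', delta=(3-2)*3^3 mod 1009 = 27, hash=401+27 mod 1009 = 428
Option C: s[1]='b'->'d', delta=(4-2)*3^3 mod 1009 = 54, hash=401+54 mod 1009 = 455
Option D: s[0]='c'->'h', delta=(8-3)*3^4 mod 1009 = 405, hash=401+405 mod 1009 = 806

Answer: A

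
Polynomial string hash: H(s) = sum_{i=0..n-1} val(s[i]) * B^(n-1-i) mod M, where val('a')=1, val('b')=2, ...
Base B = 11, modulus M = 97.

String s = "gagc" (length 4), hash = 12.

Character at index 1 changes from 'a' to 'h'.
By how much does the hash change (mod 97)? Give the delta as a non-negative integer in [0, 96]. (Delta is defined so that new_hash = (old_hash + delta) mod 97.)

Answer: 71

Derivation:
Delta formula: (val(new) - val(old)) * B^(n-1-k) mod M
  val('h') - val('a') = 8 - 1 = 7
  B^(n-1-k) = 11^2 mod 97 = 24
  Delta = 7 * 24 mod 97 = 71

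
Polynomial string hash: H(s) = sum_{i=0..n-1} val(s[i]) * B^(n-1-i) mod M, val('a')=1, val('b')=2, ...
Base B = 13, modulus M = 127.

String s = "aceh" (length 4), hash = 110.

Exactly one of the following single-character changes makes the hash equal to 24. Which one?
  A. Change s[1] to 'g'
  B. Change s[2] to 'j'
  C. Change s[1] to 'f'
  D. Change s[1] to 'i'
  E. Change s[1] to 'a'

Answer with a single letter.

Answer: A

Derivation:
Option A: s[1]='c'->'g', delta=(7-3)*13^2 mod 127 = 41, hash=110+41 mod 127 = 24 <-- target
Option B: s[2]='e'->'j', delta=(10-5)*13^1 mod 127 = 65, hash=110+65 mod 127 = 48
Option C: s[1]='c'->'f', delta=(6-3)*13^2 mod 127 = 126, hash=110+126 mod 127 = 109
Option D: s[1]='c'->'i', delta=(9-3)*13^2 mod 127 = 125, hash=110+125 mod 127 = 108
Option E: s[1]='c'->'a', delta=(1-3)*13^2 mod 127 = 43, hash=110+43 mod 127 = 26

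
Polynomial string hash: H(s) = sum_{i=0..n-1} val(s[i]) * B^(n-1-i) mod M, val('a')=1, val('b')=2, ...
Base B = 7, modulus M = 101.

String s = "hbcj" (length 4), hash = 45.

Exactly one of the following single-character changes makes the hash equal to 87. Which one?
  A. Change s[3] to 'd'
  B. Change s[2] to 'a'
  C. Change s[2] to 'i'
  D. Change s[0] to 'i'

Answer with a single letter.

Option A: s[3]='j'->'d', delta=(4-10)*7^0 mod 101 = 95, hash=45+95 mod 101 = 39
Option B: s[2]='c'->'a', delta=(1-3)*7^1 mod 101 = 87, hash=45+87 mod 101 = 31
Option C: s[2]='c'->'i', delta=(9-3)*7^1 mod 101 = 42, hash=45+42 mod 101 = 87 <-- target
Option D: s[0]='h'->'i', delta=(9-8)*7^3 mod 101 = 40, hash=45+40 mod 101 = 85

Answer: C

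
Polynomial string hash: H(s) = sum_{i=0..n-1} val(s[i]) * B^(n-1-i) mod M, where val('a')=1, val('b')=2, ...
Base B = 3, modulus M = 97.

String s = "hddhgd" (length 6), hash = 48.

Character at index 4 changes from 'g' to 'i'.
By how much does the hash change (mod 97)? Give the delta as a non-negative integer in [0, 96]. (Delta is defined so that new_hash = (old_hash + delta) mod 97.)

Answer: 6

Derivation:
Delta formula: (val(new) - val(old)) * B^(n-1-k) mod M
  val('i') - val('g') = 9 - 7 = 2
  B^(n-1-k) = 3^1 mod 97 = 3
  Delta = 2 * 3 mod 97 = 6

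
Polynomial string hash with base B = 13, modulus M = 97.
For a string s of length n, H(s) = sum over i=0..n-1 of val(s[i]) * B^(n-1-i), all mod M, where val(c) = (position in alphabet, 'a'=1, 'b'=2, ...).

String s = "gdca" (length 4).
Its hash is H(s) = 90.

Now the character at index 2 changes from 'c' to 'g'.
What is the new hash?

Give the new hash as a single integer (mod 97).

Answer: 45

Derivation:
val('c') = 3, val('g') = 7
Position k = 2, exponent = n-1-k = 1
B^1 mod M = 13^1 mod 97 = 13
Delta = (7 - 3) * 13 mod 97 = 52
New hash = (90 + 52) mod 97 = 45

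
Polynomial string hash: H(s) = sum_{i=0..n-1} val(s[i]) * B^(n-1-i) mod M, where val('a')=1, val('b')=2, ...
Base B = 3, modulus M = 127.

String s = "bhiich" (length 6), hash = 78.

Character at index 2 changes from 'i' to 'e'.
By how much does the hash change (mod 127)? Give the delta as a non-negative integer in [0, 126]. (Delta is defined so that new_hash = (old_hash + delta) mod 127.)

Delta formula: (val(new) - val(old)) * B^(n-1-k) mod M
  val('e') - val('i') = 5 - 9 = -4
  B^(n-1-k) = 3^3 mod 127 = 27
  Delta = -4 * 27 mod 127 = 19

Answer: 19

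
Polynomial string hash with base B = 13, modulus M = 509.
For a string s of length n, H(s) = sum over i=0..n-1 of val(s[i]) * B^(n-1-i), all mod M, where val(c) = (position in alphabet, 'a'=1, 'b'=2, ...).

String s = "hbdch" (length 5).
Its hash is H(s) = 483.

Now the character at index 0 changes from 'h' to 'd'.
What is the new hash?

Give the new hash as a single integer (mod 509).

Answer: 255

Derivation:
val('h') = 8, val('d') = 4
Position k = 0, exponent = n-1-k = 4
B^4 mod M = 13^4 mod 509 = 57
Delta = (4 - 8) * 57 mod 509 = 281
New hash = (483 + 281) mod 509 = 255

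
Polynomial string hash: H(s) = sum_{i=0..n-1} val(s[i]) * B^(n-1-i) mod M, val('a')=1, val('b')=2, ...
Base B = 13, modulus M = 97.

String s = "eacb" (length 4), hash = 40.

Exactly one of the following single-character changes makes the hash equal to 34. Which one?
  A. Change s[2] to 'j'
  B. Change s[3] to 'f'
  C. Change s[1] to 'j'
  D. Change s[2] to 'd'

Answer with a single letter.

Answer: A

Derivation:
Option A: s[2]='c'->'j', delta=(10-3)*13^1 mod 97 = 91, hash=40+91 mod 97 = 34 <-- target
Option B: s[3]='b'->'f', delta=(6-2)*13^0 mod 97 = 4, hash=40+4 mod 97 = 44
Option C: s[1]='a'->'j', delta=(10-1)*13^2 mod 97 = 66, hash=40+66 mod 97 = 9
Option D: s[2]='c'->'d', delta=(4-3)*13^1 mod 97 = 13, hash=40+13 mod 97 = 53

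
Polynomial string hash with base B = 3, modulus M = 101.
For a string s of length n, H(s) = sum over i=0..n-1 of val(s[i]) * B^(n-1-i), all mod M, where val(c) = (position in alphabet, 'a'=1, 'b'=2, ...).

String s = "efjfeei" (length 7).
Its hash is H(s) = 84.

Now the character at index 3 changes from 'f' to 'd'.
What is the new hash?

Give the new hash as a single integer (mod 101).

val('f') = 6, val('d') = 4
Position k = 3, exponent = n-1-k = 3
B^3 mod M = 3^3 mod 101 = 27
Delta = (4 - 6) * 27 mod 101 = 47
New hash = (84 + 47) mod 101 = 30

Answer: 30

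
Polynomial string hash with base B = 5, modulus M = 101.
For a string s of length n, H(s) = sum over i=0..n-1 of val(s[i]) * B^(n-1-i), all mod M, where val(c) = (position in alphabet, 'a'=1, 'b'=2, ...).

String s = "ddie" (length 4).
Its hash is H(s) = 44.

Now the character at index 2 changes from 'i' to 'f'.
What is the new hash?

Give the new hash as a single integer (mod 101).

Answer: 29

Derivation:
val('i') = 9, val('f') = 6
Position k = 2, exponent = n-1-k = 1
B^1 mod M = 5^1 mod 101 = 5
Delta = (6 - 9) * 5 mod 101 = 86
New hash = (44 + 86) mod 101 = 29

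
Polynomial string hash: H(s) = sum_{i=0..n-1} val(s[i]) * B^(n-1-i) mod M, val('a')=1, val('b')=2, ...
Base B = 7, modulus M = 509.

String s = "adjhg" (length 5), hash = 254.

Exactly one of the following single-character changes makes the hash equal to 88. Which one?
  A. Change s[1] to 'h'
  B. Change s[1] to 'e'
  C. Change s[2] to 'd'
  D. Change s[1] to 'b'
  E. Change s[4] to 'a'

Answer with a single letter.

Option A: s[1]='d'->'h', delta=(8-4)*7^3 mod 509 = 354, hash=254+354 mod 509 = 99
Option B: s[1]='d'->'e', delta=(5-4)*7^3 mod 509 = 343, hash=254+343 mod 509 = 88 <-- target
Option C: s[2]='j'->'d', delta=(4-10)*7^2 mod 509 = 215, hash=254+215 mod 509 = 469
Option D: s[1]='d'->'b', delta=(2-4)*7^3 mod 509 = 332, hash=254+332 mod 509 = 77
Option E: s[4]='g'->'a', delta=(1-7)*7^0 mod 509 = 503, hash=254+503 mod 509 = 248

Answer: B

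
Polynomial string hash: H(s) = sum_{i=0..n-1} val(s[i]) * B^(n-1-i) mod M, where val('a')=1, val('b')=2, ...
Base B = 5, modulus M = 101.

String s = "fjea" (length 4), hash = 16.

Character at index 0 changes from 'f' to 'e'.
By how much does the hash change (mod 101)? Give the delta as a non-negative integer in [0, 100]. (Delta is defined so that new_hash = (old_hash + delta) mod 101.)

Delta formula: (val(new) - val(old)) * B^(n-1-k) mod M
  val('e') - val('f') = 5 - 6 = -1
  B^(n-1-k) = 5^3 mod 101 = 24
  Delta = -1 * 24 mod 101 = 77

Answer: 77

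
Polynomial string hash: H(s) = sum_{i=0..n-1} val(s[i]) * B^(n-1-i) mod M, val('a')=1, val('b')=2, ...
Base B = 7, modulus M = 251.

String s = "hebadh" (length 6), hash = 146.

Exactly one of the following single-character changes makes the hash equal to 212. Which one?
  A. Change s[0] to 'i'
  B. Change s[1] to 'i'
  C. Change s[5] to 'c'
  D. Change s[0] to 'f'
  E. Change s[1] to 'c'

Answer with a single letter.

Option A: s[0]='h'->'i', delta=(9-8)*7^5 mod 251 = 241, hash=146+241 mod 251 = 136
Option B: s[1]='e'->'i', delta=(9-5)*7^4 mod 251 = 66, hash=146+66 mod 251 = 212 <-- target
Option C: s[5]='h'->'c', delta=(3-8)*7^0 mod 251 = 246, hash=146+246 mod 251 = 141
Option D: s[0]='h'->'f', delta=(6-8)*7^5 mod 251 = 20, hash=146+20 mod 251 = 166
Option E: s[1]='e'->'c', delta=(3-5)*7^4 mod 251 = 218, hash=146+218 mod 251 = 113

Answer: B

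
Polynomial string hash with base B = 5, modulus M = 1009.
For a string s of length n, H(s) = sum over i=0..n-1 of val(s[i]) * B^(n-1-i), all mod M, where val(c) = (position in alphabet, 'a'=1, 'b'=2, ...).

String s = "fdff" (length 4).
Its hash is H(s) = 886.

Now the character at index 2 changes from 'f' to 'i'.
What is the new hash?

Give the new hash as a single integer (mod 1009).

val('f') = 6, val('i') = 9
Position k = 2, exponent = n-1-k = 1
B^1 mod M = 5^1 mod 1009 = 5
Delta = (9 - 6) * 5 mod 1009 = 15
New hash = (886 + 15) mod 1009 = 901

Answer: 901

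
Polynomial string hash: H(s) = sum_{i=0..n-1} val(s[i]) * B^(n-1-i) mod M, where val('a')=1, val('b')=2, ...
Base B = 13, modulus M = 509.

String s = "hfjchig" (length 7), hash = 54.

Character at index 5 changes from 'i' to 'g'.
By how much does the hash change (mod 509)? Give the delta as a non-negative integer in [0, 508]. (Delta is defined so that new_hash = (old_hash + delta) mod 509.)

Delta formula: (val(new) - val(old)) * B^(n-1-k) mod M
  val('g') - val('i') = 7 - 9 = -2
  B^(n-1-k) = 13^1 mod 509 = 13
  Delta = -2 * 13 mod 509 = 483

Answer: 483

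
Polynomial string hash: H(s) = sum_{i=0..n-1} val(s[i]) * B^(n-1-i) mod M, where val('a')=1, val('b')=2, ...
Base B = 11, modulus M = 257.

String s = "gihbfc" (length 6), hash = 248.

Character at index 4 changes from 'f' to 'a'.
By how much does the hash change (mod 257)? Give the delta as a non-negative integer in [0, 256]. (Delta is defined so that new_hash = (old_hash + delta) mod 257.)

Answer: 202

Derivation:
Delta formula: (val(new) - val(old)) * B^(n-1-k) mod M
  val('a') - val('f') = 1 - 6 = -5
  B^(n-1-k) = 11^1 mod 257 = 11
  Delta = -5 * 11 mod 257 = 202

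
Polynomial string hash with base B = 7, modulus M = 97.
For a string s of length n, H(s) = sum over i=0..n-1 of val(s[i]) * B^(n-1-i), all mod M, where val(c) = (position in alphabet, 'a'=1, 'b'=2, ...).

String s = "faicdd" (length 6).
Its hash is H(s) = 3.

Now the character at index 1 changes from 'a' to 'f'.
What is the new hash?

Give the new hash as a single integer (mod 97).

Answer: 77

Derivation:
val('a') = 1, val('f') = 6
Position k = 1, exponent = n-1-k = 4
B^4 mod M = 7^4 mod 97 = 73
Delta = (6 - 1) * 73 mod 97 = 74
New hash = (3 + 74) mod 97 = 77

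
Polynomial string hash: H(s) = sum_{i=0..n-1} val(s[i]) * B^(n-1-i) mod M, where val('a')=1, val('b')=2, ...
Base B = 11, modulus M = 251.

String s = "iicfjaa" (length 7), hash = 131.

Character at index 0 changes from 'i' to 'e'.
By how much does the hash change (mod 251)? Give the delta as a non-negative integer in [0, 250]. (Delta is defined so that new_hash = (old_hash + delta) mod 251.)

Answer: 239

Derivation:
Delta formula: (val(new) - val(old)) * B^(n-1-k) mod M
  val('e') - val('i') = 5 - 9 = -4
  B^(n-1-k) = 11^6 mod 251 = 3
  Delta = -4 * 3 mod 251 = 239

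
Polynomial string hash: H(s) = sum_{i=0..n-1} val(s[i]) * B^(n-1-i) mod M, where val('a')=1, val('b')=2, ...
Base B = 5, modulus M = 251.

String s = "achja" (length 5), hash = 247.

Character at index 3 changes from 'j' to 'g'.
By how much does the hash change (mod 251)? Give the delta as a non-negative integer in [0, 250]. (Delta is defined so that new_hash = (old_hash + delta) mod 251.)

Delta formula: (val(new) - val(old)) * B^(n-1-k) mod M
  val('g') - val('j') = 7 - 10 = -3
  B^(n-1-k) = 5^1 mod 251 = 5
  Delta = -3 * 5 mod 251 = 236

Answer: 236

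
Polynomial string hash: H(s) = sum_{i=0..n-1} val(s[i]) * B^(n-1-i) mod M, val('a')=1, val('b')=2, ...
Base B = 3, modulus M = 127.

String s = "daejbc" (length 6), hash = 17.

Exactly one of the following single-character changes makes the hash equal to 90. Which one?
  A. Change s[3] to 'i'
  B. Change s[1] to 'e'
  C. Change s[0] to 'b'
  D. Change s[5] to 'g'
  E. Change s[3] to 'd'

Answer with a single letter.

Option A: s[3]='j'->'i', delta=(9-10)*3^2 mod 127 = 118, hash=17+118 mod 127 = 8
Option B: s[1]='a'->'e', delta=(5-1)*3^4 mod 127 = 70, hash=17+70 mod 127 = 87
Option C: s[0]='d'->'b', delta=(2-4)*3^5 mod 127 = 22, hash=17+22 mod 127 = 39
Option D: s[5]='c'->'g', delta=(7-3)*3^0 mod 127 = 4, hash=17+4 mod 127 = 21
Option E: s[3]='j'->'d', delta=(4-10)*3^2 mod 127 = 73, hash=17+73 mod 127 = 90 <-- target

Answer: E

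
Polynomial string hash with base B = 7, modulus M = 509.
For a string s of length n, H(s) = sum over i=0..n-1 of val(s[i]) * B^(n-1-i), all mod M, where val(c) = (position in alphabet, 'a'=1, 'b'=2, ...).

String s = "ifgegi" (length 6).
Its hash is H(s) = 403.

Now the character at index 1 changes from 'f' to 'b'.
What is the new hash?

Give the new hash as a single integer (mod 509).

Answer: 470

Derivation:
val('f') = 6, val('b') = 2
Position k = 1, exponent = n-1-k = 4
B^4 mod M = 7^4 mod 509 = 365
Delta = (2 - 6) * 365 mod 509 = 67
New hash = (403 + 67) mod 509 = 470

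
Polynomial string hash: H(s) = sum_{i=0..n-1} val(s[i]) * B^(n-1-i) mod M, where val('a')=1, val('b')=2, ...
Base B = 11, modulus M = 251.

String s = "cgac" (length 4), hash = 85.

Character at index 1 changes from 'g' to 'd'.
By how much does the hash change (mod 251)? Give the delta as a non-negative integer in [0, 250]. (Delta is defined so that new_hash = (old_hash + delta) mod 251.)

Delta formula: (val(new) - val(old)) * B^(n-1-k) mod M
  val('d') - val('g') = 4 - 7 = -3
  B^(n-1-k) = 11^2 mod 251 = 121
  Delta = -3 * 121 mod 251 = 139

Answer: 139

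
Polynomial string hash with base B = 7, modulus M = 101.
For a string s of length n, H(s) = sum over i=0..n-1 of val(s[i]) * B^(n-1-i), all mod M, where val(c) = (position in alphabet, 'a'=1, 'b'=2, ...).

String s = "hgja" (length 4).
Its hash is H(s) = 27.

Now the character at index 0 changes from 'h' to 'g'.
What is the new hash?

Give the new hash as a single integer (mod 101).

Answer: 88

Derivation:
val('h') = 8, val('g') = 7
Position k = 0, exponent = n-1-k = 3
B^3 mod M = 7^3 mod 101 = 40
Delta = (7 - 8) * 40 mod 101 = 61
New hash = (27 + 61) mod 101 = 88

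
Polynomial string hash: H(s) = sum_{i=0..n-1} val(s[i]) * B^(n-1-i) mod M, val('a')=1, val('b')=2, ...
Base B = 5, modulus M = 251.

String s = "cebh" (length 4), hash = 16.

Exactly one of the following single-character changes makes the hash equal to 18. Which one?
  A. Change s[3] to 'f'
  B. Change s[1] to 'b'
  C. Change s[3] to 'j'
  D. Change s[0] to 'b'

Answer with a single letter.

Option A: s[3]='h'->'f', delta=(6-8)*5^0 mod 251 = 249, hash=16+249 mod 251 = 14
Option B: s[1]='e'->'b', delta=(2-5)*5^2 mod 251 = 176, hash=16+176 mod 251 = 192
Option C: s[3]='h'->'j', delta=(10-8)*5^0 mod 251 = 2, hash=16+2 mod 251 = 18 <-- target
Option D: s[0]='c'->'b', delta=(2-3)*5^3 mod 251 = 126, hash=16+126 mod 251 = 142

Answer: C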